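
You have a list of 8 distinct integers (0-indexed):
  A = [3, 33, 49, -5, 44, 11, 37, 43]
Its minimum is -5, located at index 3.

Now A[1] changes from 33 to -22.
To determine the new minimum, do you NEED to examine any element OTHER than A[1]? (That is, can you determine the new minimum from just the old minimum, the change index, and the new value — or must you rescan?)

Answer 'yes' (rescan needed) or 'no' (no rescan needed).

Answer: no

Derivation:
Old min = -5 at index 3
Change at index 1: 33 -> -22
Index 1 was NOT the min. New min = min(-5, -22). No rescan of other elements needed.
Needs rescan: no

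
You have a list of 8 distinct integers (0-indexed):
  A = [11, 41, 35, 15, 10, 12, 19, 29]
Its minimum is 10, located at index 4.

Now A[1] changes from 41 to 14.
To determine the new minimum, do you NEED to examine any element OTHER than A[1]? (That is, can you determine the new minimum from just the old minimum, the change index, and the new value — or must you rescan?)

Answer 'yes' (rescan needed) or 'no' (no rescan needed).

Old min = 10 at index 4
Change at index 1: 41 -> 14
Index 1 was NOT the min. New min = min(10, 14). No rescan of other elements needed.
Needs rescan: no

Answer: no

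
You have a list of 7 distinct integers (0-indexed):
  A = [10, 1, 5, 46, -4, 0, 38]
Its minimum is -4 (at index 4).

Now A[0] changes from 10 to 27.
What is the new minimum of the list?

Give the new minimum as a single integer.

Old min = -4 (at index 4)
Change: A[0] 10 -> 27
Changed element was NOT the old min.
  New min = min(old_min, new_val) = min(-4, 27) = -4

Answer: -4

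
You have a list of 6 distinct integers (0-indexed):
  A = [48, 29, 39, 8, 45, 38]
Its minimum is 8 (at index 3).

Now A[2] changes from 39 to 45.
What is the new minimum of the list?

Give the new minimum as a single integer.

Old min = 8 (at index 3)
Change: A[2] 39 -> 45
Changed element was NOT the old min.
  New min = min(old_min, new_val) = min(8, 45) = 8

Answer: 8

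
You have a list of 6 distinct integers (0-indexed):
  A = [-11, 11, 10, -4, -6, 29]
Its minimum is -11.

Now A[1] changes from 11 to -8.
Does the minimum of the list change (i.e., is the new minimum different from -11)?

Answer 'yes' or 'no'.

Answer: no

Derivation:
Old min = -11
Change: A[1] 11 -> -8
Changed element was NOT the min; min changes only if -8 < -11.
New min = -11; changed? no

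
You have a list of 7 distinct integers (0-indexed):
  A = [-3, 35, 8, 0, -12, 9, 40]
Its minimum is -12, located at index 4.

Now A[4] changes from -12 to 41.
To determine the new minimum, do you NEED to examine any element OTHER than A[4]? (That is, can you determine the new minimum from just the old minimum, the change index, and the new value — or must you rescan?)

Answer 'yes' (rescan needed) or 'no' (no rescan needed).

Old min = -12 at index 4
Change at index 4: -12 -> 41
Index 4 WAS the min and new value 41 > old min -12. Must rescan other elements to find the new min.
Needs rescan: yes

Answer: yes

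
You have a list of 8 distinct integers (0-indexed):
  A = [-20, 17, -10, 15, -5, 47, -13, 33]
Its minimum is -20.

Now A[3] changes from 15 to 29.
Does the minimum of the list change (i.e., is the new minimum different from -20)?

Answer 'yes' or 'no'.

Old min = -20
Change: A[3] 15 -> 29
Changed element was NOT the min; min changes only if 29 < -20.
New min = -20; changed? no

Answer: no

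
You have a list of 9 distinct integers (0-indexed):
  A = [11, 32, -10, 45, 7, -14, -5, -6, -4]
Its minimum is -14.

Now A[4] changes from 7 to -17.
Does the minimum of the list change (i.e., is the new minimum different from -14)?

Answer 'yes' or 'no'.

Answer: yes

Derivation:
Old min = -14
Change: A[4] 7 -> -17
Changed element was NOT the min; min changes only if -17 < -14.
New min = -17; changed? yes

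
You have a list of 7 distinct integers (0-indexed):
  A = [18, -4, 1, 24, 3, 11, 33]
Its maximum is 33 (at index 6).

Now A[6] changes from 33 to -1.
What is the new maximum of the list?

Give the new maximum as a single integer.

Answer: 24

Derivation:
Old max = 33 (at index 6)
Change: A[6] 33 -> -1
Changed element WAS the max -> may need rescan.
  Max of remaining elements: 24
  New max = max(-1, 24) = 24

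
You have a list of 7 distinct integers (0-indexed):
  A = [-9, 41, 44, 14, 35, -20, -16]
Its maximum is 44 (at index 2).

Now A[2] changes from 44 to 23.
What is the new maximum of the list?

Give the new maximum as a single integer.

Old max = 44 (at index 2)
Change: A[2] 44 -> 23
Changed element WAS the max -> may need rescan.
  Max of remaining elements: 41
  New max = max(23, 41) = 41

Answer: 41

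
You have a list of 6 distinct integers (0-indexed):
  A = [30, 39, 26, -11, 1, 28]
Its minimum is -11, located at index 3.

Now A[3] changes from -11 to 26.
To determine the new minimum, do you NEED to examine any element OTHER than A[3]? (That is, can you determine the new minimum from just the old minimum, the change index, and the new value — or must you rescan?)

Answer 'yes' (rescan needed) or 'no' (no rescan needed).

Old min = -11 at index 3
Change at index 3: -11 -> 26
Index 3 WAS the min and new value 26 > old min -11. Must rescan other elements to find the new min.
Needs rescan: yes

Answer: yes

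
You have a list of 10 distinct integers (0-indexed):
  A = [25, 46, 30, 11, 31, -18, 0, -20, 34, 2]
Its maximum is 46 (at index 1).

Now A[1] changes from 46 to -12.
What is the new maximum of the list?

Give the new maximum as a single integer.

Old max = 46 (at index 1)
Change: A[1] 46 -> -12
Changed element WAS the max -> may need rescan.
  Max of remaining elements: 34
  New max = max(-12, 34) = 34

Answer: 34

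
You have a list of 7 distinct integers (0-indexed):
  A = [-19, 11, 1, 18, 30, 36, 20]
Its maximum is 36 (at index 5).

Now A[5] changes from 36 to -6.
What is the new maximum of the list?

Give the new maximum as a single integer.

Answer: 30

Derivation:
Old max = 36 (at index 5)
Change: A[5] 36 -> -6
Changed element WAS the max -> may need rescan.
  Max of remaining elements: 30
  New max = max(-6, 30) = 30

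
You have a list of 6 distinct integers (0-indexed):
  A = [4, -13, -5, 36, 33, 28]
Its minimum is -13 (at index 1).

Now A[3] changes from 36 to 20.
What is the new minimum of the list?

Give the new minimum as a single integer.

Answer: -13

Derivation:
Old min = -13 (at index 1)
Change: A[3] 36 -> 20
Changed element was NOT the old min.
  New min = min(old_min, new_val) = min(-13, 20) = -13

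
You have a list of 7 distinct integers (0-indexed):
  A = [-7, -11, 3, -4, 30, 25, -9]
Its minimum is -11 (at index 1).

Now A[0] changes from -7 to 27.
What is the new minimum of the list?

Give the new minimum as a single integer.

Old min = -11 (at index 1)
Change: A[0] -7 -> 27
Changed element was NOT the old min.
  New min = min(old_min, new_val) = min(-11, 27) = -11

Answer: -11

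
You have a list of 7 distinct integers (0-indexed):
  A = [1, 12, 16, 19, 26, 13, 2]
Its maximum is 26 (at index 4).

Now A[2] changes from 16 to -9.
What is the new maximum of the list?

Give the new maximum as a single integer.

Answer: 26

Derivation:
Old max = 26 (at index 4)
Change: A[2] 16 -> -9
Changed element was NOT the old max.
  New max = max(old_max, new_val) = max(26, -9) = 26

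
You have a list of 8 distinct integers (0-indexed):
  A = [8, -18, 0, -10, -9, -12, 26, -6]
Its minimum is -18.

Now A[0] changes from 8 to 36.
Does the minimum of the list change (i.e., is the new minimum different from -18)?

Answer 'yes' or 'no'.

Old min = -18
Change: A[0] 8 -> 36
Changed element was NOT the min; min changes only if 36 < -18.
New min = -18; changed? no

Answer: no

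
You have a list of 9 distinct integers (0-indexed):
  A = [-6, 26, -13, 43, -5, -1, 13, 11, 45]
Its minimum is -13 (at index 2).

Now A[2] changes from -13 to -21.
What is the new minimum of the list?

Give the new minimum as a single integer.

Old min = -13 (at index 2)
Change: A[2] -13 -> -21
Changed element WAS the min. Need to check: is -21 still <= all others?
  Min of remaining elements: -6
  New min = min(-21, -6) = -21

Answer: -21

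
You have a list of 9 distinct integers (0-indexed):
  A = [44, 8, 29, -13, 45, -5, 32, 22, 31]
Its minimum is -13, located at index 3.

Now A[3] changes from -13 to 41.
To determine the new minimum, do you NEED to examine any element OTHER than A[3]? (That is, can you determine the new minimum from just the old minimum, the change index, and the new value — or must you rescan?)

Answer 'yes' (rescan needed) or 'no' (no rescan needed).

Answer: yes

Derivation:
Old min = -13 at index 3
Change at index 3: -13 -> 41
Index 3 WAS the min and new value 41 > old min -13. Must rescan other elements to find the new min.
Needs rescan: yes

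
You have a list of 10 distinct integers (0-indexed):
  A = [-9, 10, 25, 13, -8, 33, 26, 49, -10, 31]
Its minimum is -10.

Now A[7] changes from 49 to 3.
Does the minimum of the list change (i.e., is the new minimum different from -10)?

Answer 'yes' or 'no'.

Answer: no

Derivation:
Old min = -10
Change: A[7] 49 -> 3
Changed element was NOT the min; min changes only if 3 < -10.
New min = -10; changed? no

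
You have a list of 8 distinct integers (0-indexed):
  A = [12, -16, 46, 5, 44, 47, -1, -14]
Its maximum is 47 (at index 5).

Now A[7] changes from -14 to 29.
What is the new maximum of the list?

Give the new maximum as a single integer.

Answer: 47

Derivation:
Old max = 47 (at index 5)
Change: A[7] -14 -> 29
Changed element was NOT the old max.
  New max = max(old_max, new_val) = max(47, 29) = 47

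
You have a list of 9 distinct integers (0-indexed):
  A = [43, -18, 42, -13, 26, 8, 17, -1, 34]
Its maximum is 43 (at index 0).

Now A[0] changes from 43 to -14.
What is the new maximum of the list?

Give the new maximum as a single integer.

Old max = 43 (at index 0)
Change: A[0] 43 -> -14
Changed element WAS the max -> may need rescan.
  Max of remaining elements: 42
  New max = max(-14, 42) = 42

Answer: 42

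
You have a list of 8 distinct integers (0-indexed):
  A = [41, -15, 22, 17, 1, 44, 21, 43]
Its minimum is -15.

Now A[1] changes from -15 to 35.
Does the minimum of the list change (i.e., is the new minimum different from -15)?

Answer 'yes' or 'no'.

Old min = -15
Change: A[1] -15 -> 35
Changed element was the min; new min must be rechecked.
New min = 1; changed? yes

Answer: yes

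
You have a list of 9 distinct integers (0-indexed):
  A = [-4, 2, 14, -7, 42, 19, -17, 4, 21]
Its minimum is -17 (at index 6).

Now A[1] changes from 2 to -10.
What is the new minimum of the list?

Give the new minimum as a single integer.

Answer: -17

Derivation:
Old min = -17 (at index 6)
Change: A[1] 2 -> -10
Changed element was NOT the old min.
  New min = min(old_min, new_val) = min(-17, -10) = -17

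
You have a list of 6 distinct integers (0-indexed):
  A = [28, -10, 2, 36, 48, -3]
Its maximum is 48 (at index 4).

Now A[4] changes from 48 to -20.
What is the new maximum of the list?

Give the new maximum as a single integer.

Answer: 36

Derivation:
Old max = 48 (at index 4)
Change: A[4] 48 -> -20
Changed element WAS the max -> may need rescan.
  Max of remaining elements: 36
  New max = max(-20, 36) = 36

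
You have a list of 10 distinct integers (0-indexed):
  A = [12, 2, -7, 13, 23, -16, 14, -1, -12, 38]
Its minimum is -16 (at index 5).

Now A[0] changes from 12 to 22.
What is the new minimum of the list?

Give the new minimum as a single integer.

Answer: -16

Derivation:
Old min = -16 (at index 5)
Change: A[0] 12 -> 22
Changed element was NOT the old min.
  New min = min(old_min, new_val) = min(-16, 22) = -16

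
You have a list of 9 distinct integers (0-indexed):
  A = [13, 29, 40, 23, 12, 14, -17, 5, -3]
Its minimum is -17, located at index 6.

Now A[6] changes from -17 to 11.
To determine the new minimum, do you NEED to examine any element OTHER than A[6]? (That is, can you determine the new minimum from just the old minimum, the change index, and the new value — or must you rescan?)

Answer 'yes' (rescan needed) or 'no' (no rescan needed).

Answer: yes

Derivation:
Old min = -17 at index 6
Change at index 6: -17 -> 11
Index 6 WAS the min and new value 11 > old min -17. Must rescan other elements to find the new min.
Needs rescan: yes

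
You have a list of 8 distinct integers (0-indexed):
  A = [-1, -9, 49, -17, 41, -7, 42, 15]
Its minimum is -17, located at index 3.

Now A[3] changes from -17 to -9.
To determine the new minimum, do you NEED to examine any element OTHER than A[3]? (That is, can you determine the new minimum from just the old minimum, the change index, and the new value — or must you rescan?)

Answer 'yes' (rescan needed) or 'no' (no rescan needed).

Answer: yes

Derivation:
Old min = -17 at index 3
Change at index 3: -17 -> -9
Index 3 WAS the min and new value -9 > old min -17. Must rescan other elements to find the new min.
Needs rescan: yes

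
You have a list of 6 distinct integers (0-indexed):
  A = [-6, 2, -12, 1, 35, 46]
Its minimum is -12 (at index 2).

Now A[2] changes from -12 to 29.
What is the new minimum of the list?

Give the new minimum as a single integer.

Old min = -12 (at index 2)
Change: A[2] -12 -> 29
Changed element WAS the min. Need to check: is 29 still <= all others?
  Min of remaining elements: -6
  New min = min(29, -6) = -6

Answer: -6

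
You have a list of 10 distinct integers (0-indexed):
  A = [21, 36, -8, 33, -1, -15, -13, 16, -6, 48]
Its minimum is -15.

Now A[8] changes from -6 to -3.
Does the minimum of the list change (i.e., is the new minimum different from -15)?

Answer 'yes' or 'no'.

Answer: no

Derivation:
Old min = -15
Change: A[8] -6 -> -3
Changed element was NOT the min; min changes only if -3 < -15.
New min = -15; changed? no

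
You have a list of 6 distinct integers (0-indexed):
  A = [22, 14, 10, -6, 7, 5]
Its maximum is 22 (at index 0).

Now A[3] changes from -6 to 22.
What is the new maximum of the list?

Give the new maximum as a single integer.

Old max = 22 (at index 0)
Change: A[3] -6 -> 22
Changed element was NOT the old max.
  New max = max(old_max, new_val) = max(22, 22) = 22

Answer: 22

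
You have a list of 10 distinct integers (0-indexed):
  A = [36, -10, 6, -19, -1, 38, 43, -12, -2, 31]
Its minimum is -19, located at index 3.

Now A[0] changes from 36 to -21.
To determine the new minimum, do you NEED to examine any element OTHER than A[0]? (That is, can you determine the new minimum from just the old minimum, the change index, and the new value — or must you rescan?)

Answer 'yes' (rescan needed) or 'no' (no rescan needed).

Old min = -19 at index 3
Change at index 0: 36 -> -21
Index 0 was NOT the min. New min = min(-19, -21). No rescan of other elements needed.
Needs rescan: no

Answer: no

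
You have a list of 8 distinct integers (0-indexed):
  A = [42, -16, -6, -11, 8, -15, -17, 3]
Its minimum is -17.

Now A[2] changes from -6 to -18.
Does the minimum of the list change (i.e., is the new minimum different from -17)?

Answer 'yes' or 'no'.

Old min = -17
Change: A[2] -6 -> -18
Changed element was NOT the min; min changes only if -18 < -17.
New min = -18; changed? yes

Answer: yes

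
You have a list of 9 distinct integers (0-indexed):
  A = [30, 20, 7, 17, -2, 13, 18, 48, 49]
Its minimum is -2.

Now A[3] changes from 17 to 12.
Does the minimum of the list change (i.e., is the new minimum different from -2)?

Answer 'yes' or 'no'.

Answer: no

Derivation:
Old min = -2
Change: A[3] 17 -> 12
Changed element was NOT the min; min changes only if 12 < -2.
New min = -2; changed? no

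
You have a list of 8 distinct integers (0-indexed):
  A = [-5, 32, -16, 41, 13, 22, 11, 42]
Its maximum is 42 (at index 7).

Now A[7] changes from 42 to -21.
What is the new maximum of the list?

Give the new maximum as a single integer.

Old max = 42 (at index 7)
Change: A[7] 42 -> -21
Changed element WAS the max -> may need rescan.
  Max of remaining elements: 41
  New max = max(-21, 41) = 41

Answer: 41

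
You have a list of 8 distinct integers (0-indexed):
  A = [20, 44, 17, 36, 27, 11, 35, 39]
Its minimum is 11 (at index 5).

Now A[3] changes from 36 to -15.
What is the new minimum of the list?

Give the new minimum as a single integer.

Old min = 11 (at index 5)
Change: A[3] 36 -> -15
Changed element was NOT the old min.
  New min = min(old_min, new_val) = min(11, -15) = -15

Answer: -15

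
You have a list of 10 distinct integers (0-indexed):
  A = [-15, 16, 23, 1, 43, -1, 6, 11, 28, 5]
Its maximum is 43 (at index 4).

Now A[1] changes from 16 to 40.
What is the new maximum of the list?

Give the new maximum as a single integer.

Old max = 43 (at index 4)
Change: A[1] 16 -> 40
Changed element was NOT the old max.
  New max = max(old_max, new_val) = max(43, 40) = 43

Answer: 43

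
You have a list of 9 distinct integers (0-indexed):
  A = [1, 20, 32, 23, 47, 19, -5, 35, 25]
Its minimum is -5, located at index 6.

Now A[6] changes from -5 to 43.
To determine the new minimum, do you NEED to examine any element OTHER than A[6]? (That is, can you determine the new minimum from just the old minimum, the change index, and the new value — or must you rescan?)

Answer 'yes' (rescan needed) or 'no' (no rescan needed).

Old min = -5 at index 6
Change at index 6: -5 -> 43
Index 6 WAS the min and new value 43 > old min -5. Must rescan other elements to find the new min.
Needs rescan: yes

Answer: yes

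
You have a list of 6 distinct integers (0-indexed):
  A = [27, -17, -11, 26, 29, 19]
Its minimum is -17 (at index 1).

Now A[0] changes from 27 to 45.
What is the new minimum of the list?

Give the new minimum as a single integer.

Old min = -17 (at index 1)
Change: A[0] 27 -> 45
Changed element was NOT the old min.
  New min = min(old_min, new_val) = min(-17, 45) = -17

Answer: -17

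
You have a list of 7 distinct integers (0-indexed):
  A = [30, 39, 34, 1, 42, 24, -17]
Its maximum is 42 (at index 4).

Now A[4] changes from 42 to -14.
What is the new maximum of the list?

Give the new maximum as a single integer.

Old max = 42 (at index 4)
Change: A[4] 42 -> -14
Changed element WAS the max -> may need rescan.
  Max of remaining elements: 39
  New max = max(-14, 39) = 39

Answer: 39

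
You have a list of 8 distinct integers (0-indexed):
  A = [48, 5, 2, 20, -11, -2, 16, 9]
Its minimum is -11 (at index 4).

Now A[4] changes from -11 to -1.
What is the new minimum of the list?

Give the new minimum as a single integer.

Old min = -11 (at index 4)
Change: A[4] -11 -> -1
Changed element WAS the min. Need to check: is -1 still <= all others?
  Min of remaining elements: -2
  New min = min(-1, -2) = -2

Answer: -2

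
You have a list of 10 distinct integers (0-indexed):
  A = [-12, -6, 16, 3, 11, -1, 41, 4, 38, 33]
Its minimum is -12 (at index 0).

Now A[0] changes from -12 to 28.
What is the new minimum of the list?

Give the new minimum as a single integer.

Old min = -12 (at index 0)
Change: A[0] -12 -> 28
Changed element WAS the min. Need to check: is 28 still <= all others?
  Min of remaining elements: -6
  New min = min(28, -6) = -6

Answer: -6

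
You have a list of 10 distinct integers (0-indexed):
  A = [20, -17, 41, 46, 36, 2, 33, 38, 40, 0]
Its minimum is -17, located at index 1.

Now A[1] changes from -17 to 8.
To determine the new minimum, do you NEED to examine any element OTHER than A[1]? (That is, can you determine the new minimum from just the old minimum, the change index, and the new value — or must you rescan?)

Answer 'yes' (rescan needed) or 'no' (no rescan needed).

Answer: yes

Derivation:
Old min = -17 at index 1
Change at index 1: -17 -> 8
Index 1 WAS the min and new value 8 > old min -17. Must rescan other elements to find the new min.
Needs rescan: yes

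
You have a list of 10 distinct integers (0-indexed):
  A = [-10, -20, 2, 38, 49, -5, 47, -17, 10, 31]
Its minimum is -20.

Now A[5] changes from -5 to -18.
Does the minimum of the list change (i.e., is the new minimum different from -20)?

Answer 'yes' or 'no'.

Old min = -20
Change: A[5] -5 -> -18
Changed element was NOT the min; min changes only if -18 < -20.
New min = -20; changed? no

Answer: no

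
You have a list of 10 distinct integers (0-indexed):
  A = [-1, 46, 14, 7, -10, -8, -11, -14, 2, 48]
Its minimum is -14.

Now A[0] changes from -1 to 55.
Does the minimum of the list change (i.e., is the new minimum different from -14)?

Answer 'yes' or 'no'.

Answer: no

Derivation:
Old min = -14
Change: A[0] -1 -> 55
Changed element was NOT the min; min changes only if 55 < -14.
New min = -14; changed? no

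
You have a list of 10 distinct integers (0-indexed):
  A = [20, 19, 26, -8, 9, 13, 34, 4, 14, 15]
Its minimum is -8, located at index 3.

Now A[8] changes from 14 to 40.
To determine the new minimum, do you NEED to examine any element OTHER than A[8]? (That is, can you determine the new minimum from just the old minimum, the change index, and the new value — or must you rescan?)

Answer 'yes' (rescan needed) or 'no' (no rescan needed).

Answer: no

Derivation:
Old min = -8 at index 3
Change at index 8: 14 -> 40
Index 8 was NOT the min. New min = min(-8, 40). No rescan of other elements needed.
Needs rescan: no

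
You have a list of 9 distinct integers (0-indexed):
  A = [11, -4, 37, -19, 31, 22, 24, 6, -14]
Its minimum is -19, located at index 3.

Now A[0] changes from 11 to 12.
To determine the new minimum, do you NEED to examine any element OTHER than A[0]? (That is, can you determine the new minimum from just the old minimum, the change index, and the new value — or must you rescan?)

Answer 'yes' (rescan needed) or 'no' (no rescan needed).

Old min = -19 at index 3
Change at index 0: 11 -> 12
Index 0 was NOT the min. New min = min(-19, 12). No rescan of other elements needed.
Needs rescan: no

Answer: no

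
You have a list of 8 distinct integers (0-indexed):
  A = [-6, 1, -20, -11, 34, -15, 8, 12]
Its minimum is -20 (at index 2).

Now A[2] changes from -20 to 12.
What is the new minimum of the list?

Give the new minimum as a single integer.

Old min = -20 (at index 2)
Change: A[2] -20 -> 12
Changed element WAS the min. Need to check: is 12 still <= all others?
  Min of remaining elements: -15
  New min = min(12, -15) = -15

Answer: -15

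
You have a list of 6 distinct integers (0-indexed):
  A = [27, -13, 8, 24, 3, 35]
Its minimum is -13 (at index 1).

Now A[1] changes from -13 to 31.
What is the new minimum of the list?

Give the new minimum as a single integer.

Answer: 3

Derivation:
Old min = -13 (at index 1)
Change: A[1] -13 -> 31
Changed element WAS the min. Need to check: is 31 still <= all others?
  Min of remaining elements: 3
  New min = min(31, 3) = 3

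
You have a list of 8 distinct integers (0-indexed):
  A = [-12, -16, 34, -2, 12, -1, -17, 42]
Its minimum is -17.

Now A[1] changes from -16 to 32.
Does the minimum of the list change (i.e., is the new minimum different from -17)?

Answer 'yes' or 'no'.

Answer: no

Derivation:
Old min = -17
Change: A[1] -16 -> 32
Changed element was NOT the min; min changes only if 32 < -17.
New min = -17; changed? no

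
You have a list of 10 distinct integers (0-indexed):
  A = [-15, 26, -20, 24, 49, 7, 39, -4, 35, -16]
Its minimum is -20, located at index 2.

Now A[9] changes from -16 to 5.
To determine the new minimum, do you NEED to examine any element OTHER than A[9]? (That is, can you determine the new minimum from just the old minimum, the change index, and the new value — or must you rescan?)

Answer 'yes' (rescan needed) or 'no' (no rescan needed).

Answer: no

Derivation:
Old min = -20 at index 2
Change at index 9: -16 -> 5
Index 9 was NOT the min. New min = min(-20, 5). No rescan of other elements needed.
Needs rescan: no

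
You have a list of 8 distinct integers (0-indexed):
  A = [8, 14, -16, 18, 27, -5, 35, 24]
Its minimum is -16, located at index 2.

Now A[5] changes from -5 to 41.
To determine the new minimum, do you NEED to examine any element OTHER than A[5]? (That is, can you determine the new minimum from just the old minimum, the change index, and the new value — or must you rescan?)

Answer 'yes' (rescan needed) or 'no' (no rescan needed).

Answer: no

Derivation:
Old min = -16 at index 2
Change at index 5: -5 -> 41
Index 5 was NOT the min. New min = min(-16, 41). No rescan of other elements needed.
Needs rescan: no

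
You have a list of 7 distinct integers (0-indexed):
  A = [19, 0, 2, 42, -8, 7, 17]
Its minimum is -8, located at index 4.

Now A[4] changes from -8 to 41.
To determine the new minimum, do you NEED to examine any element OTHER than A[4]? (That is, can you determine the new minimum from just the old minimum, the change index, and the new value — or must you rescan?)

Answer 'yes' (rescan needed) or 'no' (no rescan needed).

Old min = -8 at index 4
Change at index 4: -8 -> 41
Index 4 WAS the min and new value 41 > old min -8. Must rescan other elements to find the new min.
Needs rescan: yes

Answer: yes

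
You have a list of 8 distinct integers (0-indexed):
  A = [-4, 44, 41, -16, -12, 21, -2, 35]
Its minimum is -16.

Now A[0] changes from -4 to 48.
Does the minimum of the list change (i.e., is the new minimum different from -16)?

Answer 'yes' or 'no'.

Old min = -16
Change: A[0] -4 -> 48
Changed element was NOT the min; min changes only if 48 < -16.
New min = -16; changed? no

Answer: no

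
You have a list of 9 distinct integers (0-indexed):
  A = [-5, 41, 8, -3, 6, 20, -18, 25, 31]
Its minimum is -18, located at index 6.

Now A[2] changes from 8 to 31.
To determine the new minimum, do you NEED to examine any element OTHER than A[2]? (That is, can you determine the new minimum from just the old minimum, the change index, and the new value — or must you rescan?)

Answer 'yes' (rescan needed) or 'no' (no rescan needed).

Answer: no

Derivation:
Old min = -18 at index 6
Change at index 2: 8 -> 31
Index 2 was NOT the min. New min = min(-18, 31). No rescan of other elements needed.
Needs rescan: no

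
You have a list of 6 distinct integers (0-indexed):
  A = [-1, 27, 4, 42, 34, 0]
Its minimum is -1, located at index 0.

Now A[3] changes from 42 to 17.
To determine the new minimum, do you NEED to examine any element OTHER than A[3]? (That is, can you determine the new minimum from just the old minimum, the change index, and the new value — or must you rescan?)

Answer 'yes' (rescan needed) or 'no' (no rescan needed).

Answer: no

Derivation:
Old min = -1 at index 0
Change at index 3: 42 -> 17
Index 3 was NOT the min. New min = min(-1, 17). No rescan of other elements needed.
Needs rescan: no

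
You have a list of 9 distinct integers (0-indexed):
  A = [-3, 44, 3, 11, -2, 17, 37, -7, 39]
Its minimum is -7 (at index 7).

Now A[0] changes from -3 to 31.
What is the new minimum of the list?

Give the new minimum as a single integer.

Old min = -7 (at index 7)
Change: A[0] -3 -> 31
Changed element was NOT the old min.
  New min = min(old_min, new_val) = min(-7, 31) = -7

Answer: -7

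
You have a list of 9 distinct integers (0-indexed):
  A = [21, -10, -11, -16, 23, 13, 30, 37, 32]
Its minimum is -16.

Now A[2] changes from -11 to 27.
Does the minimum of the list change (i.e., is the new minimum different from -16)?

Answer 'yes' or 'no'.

Old min = -16
Change: A[2] -11 -> 27
Changed element was NOT the min; min changes only if 27 < -16.
New min = -16; changed? no

Answer: no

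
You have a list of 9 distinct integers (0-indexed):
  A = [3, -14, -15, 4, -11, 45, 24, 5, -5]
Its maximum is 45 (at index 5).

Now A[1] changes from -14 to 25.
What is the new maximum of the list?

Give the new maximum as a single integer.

Answer: 45

Derivation:
Old max = 45 (at index 5)
Change: A[1] -14 -> 25
Changed element was NOT the old max.
  New max = max(old_max, new_val) = max(45, 25) = 45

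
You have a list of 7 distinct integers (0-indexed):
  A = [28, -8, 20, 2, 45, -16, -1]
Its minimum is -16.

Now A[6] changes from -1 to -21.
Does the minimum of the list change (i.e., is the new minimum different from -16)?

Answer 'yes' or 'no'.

Answer: yes

Derivation:
Old min = -16
Change: A[6] -1 -> -21
Changed element was NOT the min; min changes only if -21 < -16.
New min = -21; changed? yes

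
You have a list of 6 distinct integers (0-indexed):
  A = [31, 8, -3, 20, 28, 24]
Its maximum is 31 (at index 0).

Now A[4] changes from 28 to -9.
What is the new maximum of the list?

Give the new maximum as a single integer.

Old max = 31 (at index 0)
Change: A[4] 28 -> -9
Changed element was NOT the old max.
  New max = max(old_max, new_val) = max(31, -9) = 31

Answer: 31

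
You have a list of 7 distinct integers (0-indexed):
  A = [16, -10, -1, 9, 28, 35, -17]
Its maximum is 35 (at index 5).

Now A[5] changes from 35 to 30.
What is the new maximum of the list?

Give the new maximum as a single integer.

Old max = 35 (at index 5)
Change: A[5] 35 -> 30
Changed element WAS the max -> may need rescan.
  Max of remaining elements: 28
  New max = max(30, 28) = 30

Answer: 30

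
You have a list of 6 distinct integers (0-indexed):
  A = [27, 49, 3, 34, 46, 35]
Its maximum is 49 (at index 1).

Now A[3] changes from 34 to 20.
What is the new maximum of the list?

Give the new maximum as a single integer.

Answer: 49

Derivation:
Old max = 49 (at index 1)
Change: A[3] 34 -> 20
Changed element was NOT the old max.
  New max = max(old_max, new_val) = max(49, 20) = 49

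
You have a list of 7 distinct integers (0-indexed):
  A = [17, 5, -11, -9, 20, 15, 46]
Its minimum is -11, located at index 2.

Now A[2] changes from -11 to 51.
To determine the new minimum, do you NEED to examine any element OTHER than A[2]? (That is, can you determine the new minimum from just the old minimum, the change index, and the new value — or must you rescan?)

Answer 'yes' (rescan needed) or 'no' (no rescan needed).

Answer: yes

Derivation:
Old min = -11 at index 2
Change at index 2: -11 -> 51
Index 2 WAS the min and new value 51 > old min -11. Must rescan other elements to find the new min.
Needs rescan: yes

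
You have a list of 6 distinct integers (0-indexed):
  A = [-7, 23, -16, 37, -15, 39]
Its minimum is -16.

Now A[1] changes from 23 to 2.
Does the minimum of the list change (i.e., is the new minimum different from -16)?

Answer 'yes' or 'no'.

Answer: no

Derivation:
Old min = -16
Change: A[1] 23 -> 2
Changed element was NOT the min; min changes only if 2 < -16.
New min = -16; changed? no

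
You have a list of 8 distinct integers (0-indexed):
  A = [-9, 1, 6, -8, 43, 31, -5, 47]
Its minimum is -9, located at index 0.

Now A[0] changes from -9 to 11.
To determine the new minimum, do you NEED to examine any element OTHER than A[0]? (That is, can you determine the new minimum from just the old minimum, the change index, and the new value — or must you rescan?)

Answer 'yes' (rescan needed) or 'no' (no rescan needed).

Old min = -9 at index 0
Change at index 0: -9 -> 11
Index 0 WAS the min and new value 11 > old min -9. Must rescan other elements to find the new min.
Needs rescan: yes

Answer: yes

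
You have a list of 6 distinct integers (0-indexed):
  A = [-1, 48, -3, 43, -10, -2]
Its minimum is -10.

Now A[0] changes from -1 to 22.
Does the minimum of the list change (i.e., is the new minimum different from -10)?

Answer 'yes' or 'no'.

Old min = -10
Change: A[0] -1 -> 22
Changed element was NOT the min; min changes only if 22 < -10.
New min = -10; changed? no

Answer: no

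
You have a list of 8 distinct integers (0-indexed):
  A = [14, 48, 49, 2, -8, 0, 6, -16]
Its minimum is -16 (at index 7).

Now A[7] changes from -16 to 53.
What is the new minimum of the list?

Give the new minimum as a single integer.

Answer: -8

Derivation:
Old min = -16 (at index 7)
Change: A[7] -16 -> 53
Changed element WAS the min. Need to check: is 53 still <= all others?
  Min of remaining elements: -8
  New min = min(53, -8) = -8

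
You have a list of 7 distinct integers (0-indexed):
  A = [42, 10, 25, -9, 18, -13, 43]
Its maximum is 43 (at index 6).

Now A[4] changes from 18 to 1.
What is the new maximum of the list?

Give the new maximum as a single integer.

Answer: 43

Derivation:
Old max = 43 (at index 6)
Change: A[4] 18 -> 1
Changed element was NOT the old max.
  New max = max(old_max, new_val) = max(43, 1) = 43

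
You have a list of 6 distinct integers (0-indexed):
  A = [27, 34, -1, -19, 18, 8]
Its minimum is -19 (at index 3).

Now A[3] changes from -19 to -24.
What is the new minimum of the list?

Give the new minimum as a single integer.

Old min = -19 (at index 3)
Change: A[3] -19 -> -24
Changed element WAS the min. Need to check: is -24 still <= all others?
  Min of remaining elements: -1
  New min = min(-24, -1) = -24

Answer: -24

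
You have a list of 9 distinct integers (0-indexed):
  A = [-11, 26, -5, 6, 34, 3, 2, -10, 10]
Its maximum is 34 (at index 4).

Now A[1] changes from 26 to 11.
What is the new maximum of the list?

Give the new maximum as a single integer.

Old max = 34 (at index 4)
Change: A[1] 26 -> 11
Changed element was NOT the old max.
  New max = max(old_max, new_val) = max(34, 11) = 34

Answer: 34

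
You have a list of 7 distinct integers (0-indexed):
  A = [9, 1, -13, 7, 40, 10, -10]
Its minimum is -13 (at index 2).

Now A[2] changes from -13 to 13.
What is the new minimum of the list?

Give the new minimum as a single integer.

Old min = -13 (at index 2)
Change: A[2] -13 -> 13
Changed element WAS the min. Need to check: is 13 still <= all others?
  Min of remaining elements: -10
  New min = min(13, -10) = -10

Answer: -10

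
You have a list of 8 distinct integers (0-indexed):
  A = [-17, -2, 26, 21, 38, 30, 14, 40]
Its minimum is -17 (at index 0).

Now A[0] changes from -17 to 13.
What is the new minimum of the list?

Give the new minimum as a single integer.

Answer: -2

Derivation:
Old min = -17 (at index 0)
Change: A[0] -17 -> 13
Changed element WAS the min. Need to check: is 13 still <= all others?
  Min of remaining elements: -2
  New min = min(13, -2) = -2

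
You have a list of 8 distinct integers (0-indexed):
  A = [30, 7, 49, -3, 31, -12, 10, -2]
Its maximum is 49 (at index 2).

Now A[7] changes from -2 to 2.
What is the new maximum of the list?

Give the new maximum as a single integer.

Old max = 49 (at index 2)
Change: A[7] -2 -> 2
Changed element was NOT the old max.
  New max = max(old_max, new_val) = max(49, 2) = 49

Answer: 49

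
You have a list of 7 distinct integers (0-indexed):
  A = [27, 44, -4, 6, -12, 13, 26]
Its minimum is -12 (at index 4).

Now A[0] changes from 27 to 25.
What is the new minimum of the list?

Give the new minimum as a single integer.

Old min = -12 (at index 4)
Change: A[0] 27 -> 25
Changed element was NOT the old min.
  New min = min(old_min, new_val) = min(-12, 25) = -12

Answer: -12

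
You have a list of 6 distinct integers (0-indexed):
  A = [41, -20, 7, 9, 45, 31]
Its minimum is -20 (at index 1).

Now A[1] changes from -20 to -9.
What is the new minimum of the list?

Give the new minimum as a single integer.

Old min = -20 (at index 1)
Change: A[1] -20 -> -9
Changed element WAS the min. Need to check: is -9 still <= all others?
  Min of remaining elements: 7
  New min = min(-9, 7) = -9

Answer: -9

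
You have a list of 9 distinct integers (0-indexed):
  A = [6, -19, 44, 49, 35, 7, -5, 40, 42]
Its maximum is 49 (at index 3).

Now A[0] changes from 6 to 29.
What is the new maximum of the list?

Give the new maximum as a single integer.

Old max = 49 (at index 3)
Change: A[0] 6 -> 29
Changed element was NOT the old max.
  New max = max(old_max, new_val) = max(49, 29) = 49

Answer: 49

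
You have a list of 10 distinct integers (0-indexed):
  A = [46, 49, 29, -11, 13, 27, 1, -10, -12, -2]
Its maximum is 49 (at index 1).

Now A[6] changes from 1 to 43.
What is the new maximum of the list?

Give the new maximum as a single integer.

Answer: 49

Derivation:
Old max = 49 (at index 1)
Change: A[6] 1 -> 43
Changed element was NOT the old max.
  New max = max(old_max, new_val) = max(49, 43) = 49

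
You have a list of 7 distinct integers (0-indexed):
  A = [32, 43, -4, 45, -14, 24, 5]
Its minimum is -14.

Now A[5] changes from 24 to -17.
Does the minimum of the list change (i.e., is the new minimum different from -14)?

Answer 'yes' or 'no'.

Old min = -14
Change: A[5] 24 -> -17
Changed element was NOT the min; min changes only if -17 < -14.
New min = -17; changed? yes

Answer: yes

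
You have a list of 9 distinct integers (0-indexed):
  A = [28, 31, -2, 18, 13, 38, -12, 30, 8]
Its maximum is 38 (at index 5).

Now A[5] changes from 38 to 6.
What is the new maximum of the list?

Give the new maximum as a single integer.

Old max = 38 (at index 5)
Change: A[5] 38 -> 6
Changed element WAS the max -> may need rescan.
  Max of remaining elements: 31
  New max = max(6, 31) = 31

Answer: 31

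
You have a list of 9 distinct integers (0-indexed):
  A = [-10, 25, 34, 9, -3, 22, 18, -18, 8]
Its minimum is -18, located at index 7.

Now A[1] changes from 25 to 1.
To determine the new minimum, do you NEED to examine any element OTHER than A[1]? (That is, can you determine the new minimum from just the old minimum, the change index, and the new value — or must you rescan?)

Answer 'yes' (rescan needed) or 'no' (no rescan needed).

Answer: no

Derivation:
Old min = -18 at index 7
Change at index 1: 25 -> 1
Index 1 was NOT the min. New min = min(-18, 1). No rescan of other elements needed.
Needs rescan: no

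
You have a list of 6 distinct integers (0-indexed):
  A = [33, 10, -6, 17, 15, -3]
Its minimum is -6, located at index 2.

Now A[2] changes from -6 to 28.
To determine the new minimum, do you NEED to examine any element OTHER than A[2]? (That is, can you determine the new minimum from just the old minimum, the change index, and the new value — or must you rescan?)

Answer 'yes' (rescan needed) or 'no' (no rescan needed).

Answer: yes

Derivation:
Old min = -6 at index 2
Change at index 2: -6 -> 28
Index 2 WAS the min and new value 28 > old min -6. Must rescan other elements to find the new min.
Needs rescan: yes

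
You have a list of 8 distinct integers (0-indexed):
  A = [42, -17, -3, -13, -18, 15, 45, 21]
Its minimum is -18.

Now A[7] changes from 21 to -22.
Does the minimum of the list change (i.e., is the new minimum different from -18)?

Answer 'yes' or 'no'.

Old min = -18
Change: A[7] 21 -> -22
Changed element was NOT the min; min changes only if -22 < -18.
New min = -22; changed? yes

Answer: yes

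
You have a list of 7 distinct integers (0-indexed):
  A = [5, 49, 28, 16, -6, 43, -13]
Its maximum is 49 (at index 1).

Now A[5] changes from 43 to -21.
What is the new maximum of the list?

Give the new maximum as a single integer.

Answer: 49

Derivation:
Old max = 49 (at index 1)
Change: A[5] 43 -> -21
Changed element was NOT the old max.
  New max = max(old_max, new_val) = max(49, -21) = 49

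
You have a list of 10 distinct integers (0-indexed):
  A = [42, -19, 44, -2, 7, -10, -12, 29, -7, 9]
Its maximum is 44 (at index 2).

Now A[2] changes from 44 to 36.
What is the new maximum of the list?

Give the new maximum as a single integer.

Old max = 44 (at index 2)
Change: A[2] 44 -> 36
Changed element WAS the max -> may need rescan.
  Max of remaining elements: 42
  New max = max(36, 42) = 42

Answer: 42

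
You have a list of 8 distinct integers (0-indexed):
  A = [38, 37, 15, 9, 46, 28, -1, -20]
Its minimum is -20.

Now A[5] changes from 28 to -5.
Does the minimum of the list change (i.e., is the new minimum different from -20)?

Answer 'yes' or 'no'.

Old min = -20
Change: A[5] 28 -> -5
Changed element was NOT the min; min changes only if -5 < -20.
New min = -20; changed? no

Answer: no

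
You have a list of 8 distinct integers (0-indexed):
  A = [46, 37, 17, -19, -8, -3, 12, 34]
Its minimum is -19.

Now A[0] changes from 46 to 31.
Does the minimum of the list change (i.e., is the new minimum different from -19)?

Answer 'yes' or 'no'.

Old min = -19
Change: A[0] 46 -> 31
Changed element was NOT the min; min changes only if 31 < -19.
New min = -19; changed? no

Answer: no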